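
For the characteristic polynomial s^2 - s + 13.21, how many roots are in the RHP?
Poles: 0.5 + 3.6j, 0.5 - 3.6j. RHP poles (Re>0): 2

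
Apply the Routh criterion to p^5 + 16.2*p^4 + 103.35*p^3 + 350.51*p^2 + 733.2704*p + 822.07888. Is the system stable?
Routh array:
p^5: [1, 103.35, 733.2704]; p^4: [16.2, 350.51, 822.07888]; p^3: [81.7136, 682.525]; p^2: [215.197, 822.07888]; p^1: [370.369]; p^0: [822.07888]
First column: [1, 16.2, 81.7136, 215.197, 370.369, 822.07888]. Sign changes = 0.
Yes, stable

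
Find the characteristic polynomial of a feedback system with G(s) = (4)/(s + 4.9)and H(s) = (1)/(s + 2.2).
Characteristic poly = G_den * H_den + G_num * H_num = (s^2 + 7.1*s + 10.78) + (4) = s^2 + 7.1*s + 14.78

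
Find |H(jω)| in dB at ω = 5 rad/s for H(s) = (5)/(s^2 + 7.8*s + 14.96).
Substitute s = j*5: H(j5) = -0.0309532 - 0.120237j.
|H(j5)| = sqrt(Re² + Im²) = 0.1242.
20*log₁₀(0.1242) = -18.12 dB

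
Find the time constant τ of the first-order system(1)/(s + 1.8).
First-order system: τ = -1/pole. Pole = -1.8. τ = -1/(-1.8) = 0.5556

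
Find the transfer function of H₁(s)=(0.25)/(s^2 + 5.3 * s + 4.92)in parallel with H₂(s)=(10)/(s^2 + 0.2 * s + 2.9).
Parallel: H = H₁ + H₂ = (n₁·d₂ + n₂·d₁)/(d₁·d₂).
n₁·d₂ = 0.25*s^2 + 0.05*s + 0.725. n₂·d₁ = 10*s^2 + 53*s + 49.2. Sum = 10.25*s^2 + 53.05*s + 49.925. d₁·d₂ = s^4 + 5.5*s^3 + 8.88*s^2 + 16.354*s + 14.268.
H(s) = (10.25*s^2 + 53.05*s + 49.925)/(s^4 + 5.5*s^3 + 8.88*s^2 + 16.354*s + 14.268)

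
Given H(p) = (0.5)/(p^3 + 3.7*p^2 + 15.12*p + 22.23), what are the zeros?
Numerator is a nonzero constant (0.5) → Zeros: none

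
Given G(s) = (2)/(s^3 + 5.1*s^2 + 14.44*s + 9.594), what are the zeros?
Numerator is a nonzero constant (2) → Zeros: none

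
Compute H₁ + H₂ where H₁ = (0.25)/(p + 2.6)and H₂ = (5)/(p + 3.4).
Parallel: H = H₁ + H₂ = (n₁·d₂ + n₂·d₁)/(d₁·d₂).
n₁·d₂ = 0.25*p + 0.85. n₂·d₁ = 5*p + 13. Sum = 5.25*p + 13.85. d₁·d₂ = p^2 + 6*p + 8.84.
H(p) = (5.25*p + 13.85)/(p^2 + 6*p + 8.84)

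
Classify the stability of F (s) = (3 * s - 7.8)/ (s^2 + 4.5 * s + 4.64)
Denominator: s^2 + 4.5*s + 4.64 = (s + 2.9)(s + 1.6). Poles: -1.6, -2.9. Stable (all poles in LHP)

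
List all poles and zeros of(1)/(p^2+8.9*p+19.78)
Set denominator = 0: p^2 + 8.9*p + 19.78 = (p + 4.3)(p + 4.6) = 0 → Poles: -4.3, -4.6
Numerator is a nonzero constant (1) → Zeros: none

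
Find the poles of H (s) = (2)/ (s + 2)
Set denominator = 0: s + 2 = 0 → Poles: -2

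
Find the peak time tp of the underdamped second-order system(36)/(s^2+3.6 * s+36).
Standard form: ωn²/(s²+2ζωn·s+ωn²) → ωn = 6, ζ = 0.3.
ωd = ωn·√(1-ζ²) = 6·√(1-0.3²) = 5.724.
tp = π/ωd = π/5.724 = 0.5489 s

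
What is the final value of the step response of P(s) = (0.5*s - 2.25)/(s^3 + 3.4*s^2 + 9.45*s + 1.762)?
FVT: lim_{t→∞} y(t) = lim_{s→0} s*Y(s) where Y(s) = P(s)/s.
= lim_{s→0} P(s) = P(0) = num(0)/den(0) = -2.25/1.762 = -1.277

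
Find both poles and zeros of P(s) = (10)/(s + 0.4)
Set denominator = 0: s + 0.4 = 0 → Poles: -0.4
Numerator is a nonzero constant (10) → Zeros: none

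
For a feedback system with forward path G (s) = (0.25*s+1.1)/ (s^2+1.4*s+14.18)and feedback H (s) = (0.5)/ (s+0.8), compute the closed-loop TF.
Closed-loop T = G/(1+GH).
Numerator: G_num * H_den = 0.25*s^2 + 1.3*s + 0.88.
Denominator: G_den * H_den + G_num * H_num = (s^3 + 2.2*s^2 + 15.3*s + 11.344) + (0.125*s + 0.55) = s^3 + 2.2*s^2 + 15.425*s + 11.894.
T(s) = (0.25*s^2 + 1.3*s + 0.88)/(s^3 + 2.2*s^2 + 15.425*s + 11.894)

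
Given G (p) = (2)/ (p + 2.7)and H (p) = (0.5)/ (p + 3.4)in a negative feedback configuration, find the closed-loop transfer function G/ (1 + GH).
Closed-loop T = G/(1+GH).
Numerator: G_num * H_den = 2*p + 6.8.
Denominator: G_den * H_den + G_num * H_num = (p^2 + 6.1*p + 9.18) + (1) = p^2 + 6.1*p + 10.18.
T(p) = (2*p + 6.8)/(p^2 + 6.1*p + 10.18)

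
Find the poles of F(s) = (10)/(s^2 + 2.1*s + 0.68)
Set denominator = 0: s^2 + 2.1*s + 0.68 = (s + 0.4)(s + 1.7) = 0 → Poles: -0.4, -1.7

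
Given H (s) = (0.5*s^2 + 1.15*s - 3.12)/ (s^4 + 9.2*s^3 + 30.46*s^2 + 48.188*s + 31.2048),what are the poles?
Set denominator = 0: s^4 + 9.2*s^3 + 30.46*s^2 + 48.188*s + 31.2048 = (s + 4.4)(s + 1.8)(s^2 + 3*s + 3.94) = 0 → Poles: -1.5 + 1.3j, -1.5 - 1.3j, -1.8, -4.4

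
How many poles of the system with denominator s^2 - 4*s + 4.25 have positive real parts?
Poles: 2 + 0.5j, 2 - 0.5j. RHP poles (Re>0): 2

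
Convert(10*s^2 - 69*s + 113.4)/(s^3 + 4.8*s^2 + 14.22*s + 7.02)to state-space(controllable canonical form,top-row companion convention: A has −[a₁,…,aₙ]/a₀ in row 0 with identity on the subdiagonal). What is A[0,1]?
Reachable canonical form for den = s^3 + 4.8*s^2 + 14.22*s + 7.02: top row of A = -[a₁,a₂,...,aₙ]/a₀, ones on the subdiagonal, zeros elsewhere.
A = [[-4.8, -14.22, -7.02], [1, 0, 0], [0, 1, 0]].
A[0,1] = -14.22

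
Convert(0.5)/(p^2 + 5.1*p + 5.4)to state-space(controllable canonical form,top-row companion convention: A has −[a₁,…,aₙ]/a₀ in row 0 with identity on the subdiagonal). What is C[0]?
Reachable canonical form: C = numerator coefficients (right-aligned, zero-padded to length n).
num = 0.5, C = [[0, 0.5]].
C[0] = 0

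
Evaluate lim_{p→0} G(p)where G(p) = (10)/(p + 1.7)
DC gain = G(0) = num(0)/den(0) = 10/1.7 = 5.882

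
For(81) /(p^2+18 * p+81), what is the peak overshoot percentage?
Standard form: ωn²/(p²+2ζωn·p+ωn²) → ωn = 9, ζ = 1.
ζ ≥ 1, so the response is non-oscillatory: peak overshoot = 0%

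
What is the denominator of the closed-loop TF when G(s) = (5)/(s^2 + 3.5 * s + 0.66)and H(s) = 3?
Characteristic poly = G_den * H_den + G_num * H_num = (s^2 + 3.5*s + 0.66) + (15) = s^2 + 3.5*s + 15.66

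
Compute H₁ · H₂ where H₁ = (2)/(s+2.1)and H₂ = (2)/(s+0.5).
Series: H = H₁ · H₂ = (n₁·n₂)/(d₁·d₂).
Num: n₁·n₂ = 4. Den: d₁·d₂ = s^2 + 2.6*s + 1.05.
H(s) = (4)/(s^2 + 2.6*s + 1.05)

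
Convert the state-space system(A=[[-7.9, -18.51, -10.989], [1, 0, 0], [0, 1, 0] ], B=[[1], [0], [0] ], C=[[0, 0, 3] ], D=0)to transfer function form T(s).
T(s) = C(sI - A)⁻¹B + D.
Characteristic polynomial det(sI - A) = s^3 + 7.9*s^2 + 18.51*s + 10.989.
Numerator from C·adj(sI-A)·B + D·det(sI-A) = 3.
T(s) = (3)/(s^3 + 7.9*s^2 + 18.51*s + 10.989)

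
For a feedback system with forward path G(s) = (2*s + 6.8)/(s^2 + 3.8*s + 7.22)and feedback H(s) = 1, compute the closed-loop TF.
Closed-loop T = G/(1+GH).
Numerator: G_num * H_den = 2*s + 6.8.
Denominator: G_den * H_den + G_num * H_num = (s^2 + 3.8*s + 7.22) + (2*s + 6.8) = s^2 + 5.8*s + 14.02.
T(s) = (2*s + 6.8)/(s^2 + 5.8*s + 14.02)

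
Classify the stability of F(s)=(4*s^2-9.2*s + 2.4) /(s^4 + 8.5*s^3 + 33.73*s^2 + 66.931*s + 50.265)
Denominator: s^4 + 8.5*s^3 + 33.73*s^2 + 66.931*s + 50.265 = (s + 1.8)(s + 2.5)(s^2 + 4.2*s + 11.17). Poles: -1.8, -2.1 + 2.6j, -2.1 - 2.6j, -2.5. Stable (all poles in LHP)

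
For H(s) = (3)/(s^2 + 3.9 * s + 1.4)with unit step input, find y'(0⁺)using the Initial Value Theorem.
IVT: y'(0⁺) = lim_{s→∞} s²·Y(s) = lim_{s→∞} s·H(s).
deg(num) = 0, deg(den) = 2, relative degree = 2 ≥ 2, so s·H(s) → 0. Initial slope = 0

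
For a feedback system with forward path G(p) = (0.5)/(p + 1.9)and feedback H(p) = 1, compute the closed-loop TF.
Closed-loop T = G/(1+GH).
Numerator: G_num * H_den = 0.5.
Denominator: G_den * H_den + G_num * H_num = (p + 1.9) + (0.5) = p + 2.4.
T(p) = (0.5)/(p + 2.4)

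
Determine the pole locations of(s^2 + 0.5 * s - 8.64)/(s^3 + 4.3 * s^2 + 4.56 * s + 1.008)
Set denominator = 0: s^3 + 4.3*s^2 + 4.56*s + 1.008 = (s + 2.8)(s + 1.2)(s + 0.3) = 0 → Poles: -0.3, -1.2, -2.8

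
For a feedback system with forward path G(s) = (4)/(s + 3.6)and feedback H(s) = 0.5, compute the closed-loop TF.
Closed-loop T = G/(1+GH).
Numerator: G_num * H_den = 4.
Denominator: G_den * H_den + G_num * H_num = (s + 3.6) + (2) = s + 5.6.
T(s) = (4)/(s + 5.6)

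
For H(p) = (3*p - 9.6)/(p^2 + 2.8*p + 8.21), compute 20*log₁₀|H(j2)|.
Substitute p = j*2: H(j2) = -0.138864 + 1.60989j.
|H(j2)| = sqrt(Re² + Im²) = 1.616.
20*log₁₀(1.616) = 4.17 dB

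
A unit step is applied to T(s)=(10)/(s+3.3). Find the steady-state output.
FVT: lim_{t→∞} y(t) = lim_{s→0} s*Y(s) where Y(s) = T(s)/s.
= lim_{s→0} T(s) = T(0) = num(0)/den(0) = 10/3.3 = 3.03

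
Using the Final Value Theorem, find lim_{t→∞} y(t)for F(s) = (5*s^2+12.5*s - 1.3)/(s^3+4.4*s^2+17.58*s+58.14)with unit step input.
FVT: lim_{t→∞} y(t) = lim_{s→0} s*Y(s) where Y(s) = F(s)/s.
= lim_{s→0} F(s) = F(0) = num(0)/den(0) = -1.3/58.14 = -0.02236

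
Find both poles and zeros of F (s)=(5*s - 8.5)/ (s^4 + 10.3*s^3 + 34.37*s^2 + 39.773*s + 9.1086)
Set denominator = 0: s^4 + 10.3*s^3 + 34.37*s^2 + 39.773*s + 9.1086 = (s + 3.4)(s + 1.9)(s + 4.7)(s + 0.3) = 0 → Poles: -0.3, -1.9, -3.4, -4.7
Set numerator = 0: 5*s - 8.5 = 0 → Zeros: 1.7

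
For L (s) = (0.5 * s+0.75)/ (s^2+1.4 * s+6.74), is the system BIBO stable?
Denominator: s^2 + 1.4*s + 6.74. Poles: -0.7 + 2.5j, -0.7 - 2.5j. All Re(p)<0: Yes (stable)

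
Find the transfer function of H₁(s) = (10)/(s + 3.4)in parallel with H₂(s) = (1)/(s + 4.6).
Parallel: H = H₁ + H₂ = (n₁·d₂ + n₂·d₁)/(d₁·d₂).
n₁·d₂ = 10*s + 46. n₂·d₁ = s + 3.4. Sum = 11*s + 49.4. d₁·d₂ = s^2 + 8*s + 15.64.
H(s) = (11*s + 49.4)/(s^2 + 8*s + 15.64)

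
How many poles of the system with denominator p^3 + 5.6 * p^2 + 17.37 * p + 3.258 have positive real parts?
p^3 + 5.6*p^2 + 17.37*p + 3.258 = (p + 0.2)(p^2 + 5.4*p + 16.29). Poles: -0.2, -2.7 + 3j, -2.7 - 3j. RHP poles (Re>0): 0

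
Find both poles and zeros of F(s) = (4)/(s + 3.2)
Set denominator = 0: s + 3.2 = 0 → Poles: -3.2
Numerator is a nonzero constant (4) → Zeros: none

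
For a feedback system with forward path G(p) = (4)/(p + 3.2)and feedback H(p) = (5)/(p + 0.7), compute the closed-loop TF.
Closed-loop T = G/(1+GH).
Numerator: G_num * H_den = 4*p + 2.8.
Denominator: G_den * H_den + G_num * H_num = (p^2 + 3.9*p + 2.24) + (20) = p^2 + 3.9*p + 22.24.
T(p) = (4*p + 2.8)/(p^2 + 3.9*p + 22.24)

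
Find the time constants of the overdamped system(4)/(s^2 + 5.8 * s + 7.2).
Overdamped: real poles at -4, -1.8. τ = -1/pole → τ₁ = 0.25, τ₂ = 0.5556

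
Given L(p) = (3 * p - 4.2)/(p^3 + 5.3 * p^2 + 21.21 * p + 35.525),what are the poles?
Set denominator = 0: p^3 + 5.3*p^2 + 21.21*p + 35.525 = (p + 2.5)(p^2 + 2.8*p + 14.21) = 0 → Poles: -1.4 + 3.5j, -1.4 - 3.5j, -2.5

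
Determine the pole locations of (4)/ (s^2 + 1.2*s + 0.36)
Set denominator = 0: s^2 + 1.2*s + 0.36 = (s + 0.6)(s + 0.6) = 0 → Poles: -0.6, -0.6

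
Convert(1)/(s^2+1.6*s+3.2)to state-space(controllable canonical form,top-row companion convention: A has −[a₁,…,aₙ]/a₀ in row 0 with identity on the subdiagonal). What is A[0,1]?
Reachable canonical form for den = s^2 + 1.6*s + 3.2: top row of A = -[a₁,a₂,...,aₙ]/a₀, ones on the subdiagonal, zeros elsewhere.
A = [[-1.6, -3.2], [1, 0]].
A[0,1] = -3.2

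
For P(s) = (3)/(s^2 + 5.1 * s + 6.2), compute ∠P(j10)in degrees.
Substitute s = j*10: P(j10) = -0.0246854 - 0.0134217j.
∠P(j10) = atan2(Im, Re) = atan2(-0.0134217, -0.0246854) = -151.47°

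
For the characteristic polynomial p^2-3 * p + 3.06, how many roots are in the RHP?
Poles: 1.5 + 0.9j, 1.5 - 0.9j. RHP poles (Re>0): 2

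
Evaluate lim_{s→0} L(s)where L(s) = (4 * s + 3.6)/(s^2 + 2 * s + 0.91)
DC gain = L(0) = num(0)/den(0) = 3.6/0.91 = 3.956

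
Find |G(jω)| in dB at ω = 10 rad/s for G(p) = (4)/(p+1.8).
Substitute p = j*10: G(j10) = 0.0697404 - 0.387447j.
|G(j10)| = sqrt(Re² + Im²) = 0.3937.
20*log₁₀(0.3937) = -8.10 dB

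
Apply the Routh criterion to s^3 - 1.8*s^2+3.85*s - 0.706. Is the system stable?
Routh array:
s^3: [1, 3.85]; s^2: [-1.8, -0.706]; s^1: [3.45778]; s^0: [-0.706]
First column: [1, -1.8, 3.45778, -0.706]. Sign changes = 3.
No, unstable (3 RHP root(s))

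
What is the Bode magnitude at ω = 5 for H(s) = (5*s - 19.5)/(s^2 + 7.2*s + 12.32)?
Substitute s = j*5: H(j5) = 0.78753 + 0.264281j.
|H(j5)| = sqrt(Re² + Im²) = 0.8307.
20*log₁₀(0.8307) = -1.61 dB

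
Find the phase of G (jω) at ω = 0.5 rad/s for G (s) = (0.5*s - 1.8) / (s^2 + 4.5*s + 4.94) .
Substitute s = j*0.5: G(j0.5) = -0.291201 + 0.193007j.
∠G(j0.5) = atan2(Im, Re) = atan2(0.193007, -0.291201) = 146.46°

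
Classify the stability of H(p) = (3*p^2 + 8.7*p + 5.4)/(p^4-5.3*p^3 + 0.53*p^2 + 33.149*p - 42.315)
Denominator: p^4 - 5.3*p^3 + 0.53*p^2 + 33.149*p - 42.315 = (p - 3.1)(p - 2.6)(p - 2.1)(p + 2.5). Poles: -2.5, 2.1, 2.6, 3.1. Unstable (3 pole(s) in RHP)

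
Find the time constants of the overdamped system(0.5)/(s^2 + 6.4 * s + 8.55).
Overdamped: real poles at -4.5, -1.9. τ = -1/pole → τ₁ = 0.2222, τ₂ = 0.5263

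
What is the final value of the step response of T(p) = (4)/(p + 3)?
FVT: lim_{t→∞} y(t) = lim_{p→0} p*Y(p) where Y(p) = T(p)/p.
= lim_{p→0} T(p) = T(0) = num(0)/den(0) = 4/3 = 1.333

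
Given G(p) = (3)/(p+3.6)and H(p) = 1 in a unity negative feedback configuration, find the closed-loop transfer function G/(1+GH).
Closed-loop T = G/(1+GH).
Numerator: G_num * H_den = 3.
Denominator: G_den * H_den + G_num * H_num = (p + 3.6) + (3) = p + 6.6.
T(p) = (3)/(p + 6.6)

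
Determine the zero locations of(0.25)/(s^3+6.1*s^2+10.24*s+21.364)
Numerator is a nonzero constant (0.25) → Zeros: none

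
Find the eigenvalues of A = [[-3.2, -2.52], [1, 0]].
Eigenvalues solve det(λI - A) = 0.
Characteristic polynomial: λ^2 + 3.2*λ + 2.52 = 0.
Factor: (λ + 1.8)(λ + 1.4) = 0.
Roots: -1.4, -1.8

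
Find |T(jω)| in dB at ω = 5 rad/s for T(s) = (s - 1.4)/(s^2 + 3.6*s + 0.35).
Substitute s = j*5: T(j5) = 0.133649 - 0.105246j.
|T(j5)| = sqrt(Re² + Im²) = 0.1701.
20*log₁₀(0.1701) = -15.39 dB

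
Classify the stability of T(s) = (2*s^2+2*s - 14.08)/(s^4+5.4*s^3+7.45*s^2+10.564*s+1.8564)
Denominator: s^4 + 5.4*s^3 + 7.45*s^2 + 10.564*s + 1.8564 = (s + 0.2)(s + 4.2)(s^2 + s + 2.21). Poles: -0.2, -0.5 + 1.4j, -0.5 - 1.4j, -4.2. Stable (all poles in LHP)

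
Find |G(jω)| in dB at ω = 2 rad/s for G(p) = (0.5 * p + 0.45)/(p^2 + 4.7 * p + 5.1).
Substitute p = j*2: G(j2) = 0.110472 - 0.0349447j.
|G(j2)| = sqrt(Re² + Im²) = 0.1159.
20*log₁₀(0.1159) = -18.72 dB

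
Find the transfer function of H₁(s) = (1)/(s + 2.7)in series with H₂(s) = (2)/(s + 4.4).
Series: H = H₁ · H₂ = (n₁·n₂)/(d₁·d₂).
Num: n₁·n₂ = 2. Den: d₁·d₂ = s^2 + 7.1*s + 11.88.
H(s) = (2)/(s^2 + 7.1*s + 11.88)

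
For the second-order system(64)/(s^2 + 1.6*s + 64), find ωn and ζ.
Standard form: ωn²/(s²+2ζωn·s+ωn²).
const=64=ωn² → ωn=8, s coeff=1.6=2ζωn → ζ=0.1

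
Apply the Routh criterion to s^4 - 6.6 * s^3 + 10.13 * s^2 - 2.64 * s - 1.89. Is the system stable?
Routh array:
s^4: [1, 10.13, -1.89]; s^3: [-6.6, -2.64]; s^2: [9.73, -1.89]; s^1: [-3.92201]; s^0: [-1.89]
First column: [1, -6.6, 9.73, -3.92201, -1.89]. Sign changes = 3.
No, unstable (3 RHP root(s))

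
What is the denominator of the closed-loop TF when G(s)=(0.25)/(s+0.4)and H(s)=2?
Characteristic poly = G_den * H_den + G_num * H_num = (s + 0.4) + (0.5) = s + 0.9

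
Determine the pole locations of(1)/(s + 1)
Set denominator = 0: s + 1 = 0 → Poles: -1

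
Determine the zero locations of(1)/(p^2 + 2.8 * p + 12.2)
Numerator is a nonzero constant (1) → Zeros: none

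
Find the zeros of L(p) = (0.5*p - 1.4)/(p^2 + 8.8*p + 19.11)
Set numerator = 0: 0.5*p - 1.4 = 0 → Zeros: 2.8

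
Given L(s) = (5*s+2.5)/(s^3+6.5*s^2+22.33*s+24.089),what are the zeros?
Set numerator = 0: 5*s + 2.5 = 0 → Zeros: -0.5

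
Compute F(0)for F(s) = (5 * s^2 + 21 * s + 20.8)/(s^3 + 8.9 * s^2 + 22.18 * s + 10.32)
DC gain = F(0) = num(0)/den(0) = 20.8/10.32 = 2.016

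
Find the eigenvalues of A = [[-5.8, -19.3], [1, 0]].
Eigenvalues solve det(λI - A) = 0.
Characteristic polynomial: λ^2 + 5.8*λ + 19.3 = 0.
Roots: -2.9 + 3.3j, -2.9 - 3.3j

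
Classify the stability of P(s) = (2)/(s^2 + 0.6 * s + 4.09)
Denominator: s^2 + 0.6*s + 4.09. Poles: -0.3 + 2j, -0.3 - 2j. Stable (all poles in LHP)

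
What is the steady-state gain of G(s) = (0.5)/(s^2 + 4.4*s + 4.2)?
DC gain = G(0) = num(0)/den(0) = 0.5/4.2 = 0.119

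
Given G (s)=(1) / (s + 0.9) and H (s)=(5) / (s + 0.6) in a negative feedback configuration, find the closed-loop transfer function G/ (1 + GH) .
Closed-loop T = G/(1+GH).
Numerator: G_num * H_den = s + 0.6.
Denominator: G_den * H_den + G_num * H_num = (s^2 + 1.5*s + 0.54) + (5) = s^2 + 1.5*s + 5.54.
T(s) = (s + 0.6)/(s^2 + 1.5*s + 5.54)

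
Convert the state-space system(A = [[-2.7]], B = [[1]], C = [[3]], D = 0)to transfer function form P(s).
P(s) = C(sI - A)⁻¹B + D.
Characteristic polynomial det(sI - A) = s + 2.7.
Numerator from C·adj(sI-A)·B + D·det(sI-A) = 3.
P(s) = (3)/(s + 2.7)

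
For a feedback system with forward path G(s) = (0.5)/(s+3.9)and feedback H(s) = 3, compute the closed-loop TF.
Closed-loop T = G/(1+GH).
Numerator: G_num * H_den = 0.5.
Denominator: G_den * H_den + G_num * H_num = (s + 3.9) + (1.5) = s + 5.4.
T(s) = (0.5)/(s + 5.4)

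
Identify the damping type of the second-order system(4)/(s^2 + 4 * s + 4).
Standard form: ωn²/(s²+2ζωn·s+ωn²) gives ωn=2, ζ=1.
Critically damped (ζ = 1)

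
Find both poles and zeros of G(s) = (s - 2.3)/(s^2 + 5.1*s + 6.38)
Set denominator = 0: s^2 + 5.1*s + 6.38 = (s + 2.2)(s + 2.9) = 0 → Poles: -2.2, -2.9
Set numerator = 0: s - 2.3 = 0 → Zeros: 2.3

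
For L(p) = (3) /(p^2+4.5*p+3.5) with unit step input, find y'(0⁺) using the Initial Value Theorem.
IVT: y'(0⁺) = lim_{p→∞} p²·Y(p) = lim_{p→∞} p·L(p).
deg(num) = 0, deg(den) = 2, relative degree = 2 ≥ 2, so p·L(p) → 0. Initial slope = 0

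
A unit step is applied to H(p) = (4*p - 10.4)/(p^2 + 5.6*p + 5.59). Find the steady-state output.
FVT: lim_{t→∞} y(t) = lim_{p→0} p*Y(p) where Y(p) = H(p)/p.
= lim_{p→0} H(p) = H(0) = num(0)/den(0) = -10.4/5.59 = -1.86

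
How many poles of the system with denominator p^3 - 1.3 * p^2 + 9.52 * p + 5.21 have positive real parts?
p^3 - 1.3*p^2 + 9.52*p + 5.21 = (p + 0.5)(p^2 - 1.8*p + 10.42). Poles: -0.5, 0.9 + 3.1j, 0.9 - 3.1j. RHP poles (Re>0): 2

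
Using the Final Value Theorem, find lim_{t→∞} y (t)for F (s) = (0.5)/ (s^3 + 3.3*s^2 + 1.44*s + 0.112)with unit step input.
FVT: lim_{t→∞} y(t) = lim_{s→0} s*Y(s) where Y(s) = F(s)/s.
= lim_{s→0} F(s) = F(0) = num(0)/den(0) = 0.5/0.112 = 4.464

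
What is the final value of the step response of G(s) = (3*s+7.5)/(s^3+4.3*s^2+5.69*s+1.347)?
FVT: lim_{t→∞} y(t) = lim_{s→0} s*Y(s) where Y(s) = G(s)/s.
= lim_{s→0} G(s) = G(0) = num(0)/den(0) = 7.5/1.347 = 5.568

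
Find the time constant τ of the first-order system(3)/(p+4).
First-order system: τ = -1/pole. Pole = -4. τ = -1/(-4) = 0.25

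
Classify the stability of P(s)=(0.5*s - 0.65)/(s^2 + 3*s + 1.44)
Denominator: s^2 + 3*s + 1.44 = (s + 2.4)(s + 0.6). Poles: -0.6, -2.4. Stable (all poles in LHP)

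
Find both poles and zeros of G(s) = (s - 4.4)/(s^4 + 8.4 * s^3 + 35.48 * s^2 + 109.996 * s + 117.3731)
Set denominator = 0: s^4 + 8.4*s^3 + 35.48*s^2 + 109.996*s + 117.3731 = (s + 1.7)(s + 4.7)(s^2 + 2*s + 14.69) = 0 → Poles: -1 + 3.7j, -1 - 3.7j, -1.7, -4.7
Set numerator = 0: s - 4.4 = 0 → Zeros: 4.4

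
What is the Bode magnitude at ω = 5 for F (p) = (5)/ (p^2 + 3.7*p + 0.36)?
Substitute p = j*5: F(j5) = -0.129769 - 0.097432j.
|F(j5)| = sqrt(Re² + Im²) = 0.1623.
20*log₁₀(0.1623) = -15.79 dB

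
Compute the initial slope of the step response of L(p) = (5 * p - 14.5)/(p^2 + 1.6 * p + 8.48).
IVT: y'(0⁺) = lim_{p→∞} p²·Y(p) = lim_{p→∞} p·L(p).
deg(num) = 1, deg(den) = 2, relative degree = 1, so p·L(p) → (leading num)/(leading den) = 5/1 = 5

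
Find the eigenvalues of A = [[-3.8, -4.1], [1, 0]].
Eigenvalues solve det(λI - A) = 0.
Characteristic polynomial: λ^2 + 3.8*λ + 4.1 = 0.
Roots: -1.9 + 0.7j, -1.9 - 0.7j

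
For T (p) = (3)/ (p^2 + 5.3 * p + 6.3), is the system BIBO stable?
Denominator: p^2 + 5.3*p + 6.3 = (p + 3.5)(p + 1.8). Poles: -1.8, -3.5. All Re(p)<0: Yes (stable)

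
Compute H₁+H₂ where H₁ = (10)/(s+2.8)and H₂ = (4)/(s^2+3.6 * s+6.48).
Parallel: H = H₁ + H₂ = (n₁·d₂ + n₂·d₁)/(d₁·d₂).
n₁·d₂ = 10*s^2 + 36*s + 64.8. n₂·d₁ = 4*s + 11.2. Sum = 10*s^2 + 40*s + 76. d₁·d₂ = s^3 + 6.4*s^2 + 16.56*s + 18.144.
H(s) = (10*s^2 + 40*s + 76)/(s^3 + 6.4*s^2 + 16.56*s + 18.144)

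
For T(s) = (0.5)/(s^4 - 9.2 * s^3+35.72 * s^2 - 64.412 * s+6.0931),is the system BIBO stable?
Denominator: s^4 - 9.2*s^3 + 35.72*s^2 - 64.412*s + 6.0931 = (s - 4.3)(s - 0.1)(s^2 - 4.8*s + 14.17). Poles: 0.1, 2.4 + 2.9j, 2.4 - 2.9j, 4.3. All Re(p)<0: No (unstable)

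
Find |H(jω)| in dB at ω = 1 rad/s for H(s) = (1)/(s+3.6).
Substitute s = j*1: H(j1) = 0.25788 - 0.0716332j.
|H(j1)| = sqrt(Re² + Im²) = 0.2676.
20*log₁₀(0.2676) = -11.45 dB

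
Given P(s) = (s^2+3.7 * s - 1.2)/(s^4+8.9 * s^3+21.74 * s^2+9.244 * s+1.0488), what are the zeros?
Set numerator = 0: s^2 + 3.7*s - 1.2 = (s - 0.3)(s + 4) = 0 → Zeros: -4, 0.3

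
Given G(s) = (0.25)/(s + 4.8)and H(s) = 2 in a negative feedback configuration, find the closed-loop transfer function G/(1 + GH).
Closed-loop T = G/(1+GH).
Numerator: G_num * H_den = 0.25.
Denominator: G_den * H_den + G_num * H_num = (s + 4.8) + (0.5) = s + 5.3.
T(s) = (0.25)/(s + 5.3)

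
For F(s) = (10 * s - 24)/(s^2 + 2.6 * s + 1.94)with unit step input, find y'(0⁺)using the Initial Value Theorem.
IVT: y'(0⁺) = lim_{s→∞} s²·Y(s) = lim_{s→∞} s·F(s).
deg(num) = 1, deg(den) = 2, relative degree = 1, so s·F(s) → (leading num)/(leading den) = 10/1 = 10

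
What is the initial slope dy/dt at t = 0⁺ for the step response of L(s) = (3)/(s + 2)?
IVT: y'(0⁺) = lim_{s→∞} s²·Y(s) = lim_{s→∞} s·L(s).
deg(num) = 0, deg(den) = 1, relative degree = 1, so s·L(s) → (leading num)/(leading den) = 3/1 = 3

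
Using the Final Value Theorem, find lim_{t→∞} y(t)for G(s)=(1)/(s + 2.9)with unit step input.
FVT: lim_{t→∞} y(t) = lim_{s→0} s*Y(s) where Y(s) = G(s)/s.
= lim_{s→0} G(s) = G(0) = num(0)/den(0) = 1/2.9 = 0.3448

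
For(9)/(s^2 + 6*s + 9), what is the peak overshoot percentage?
Standard form: ωn²/(s²+2ζωn·s+ωn²) → ωn = 3, ζ = 1.
ζ ≥ 1, so the response is non-oscillatory: peak overshoot = 0%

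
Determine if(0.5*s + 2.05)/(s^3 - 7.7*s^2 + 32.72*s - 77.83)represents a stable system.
Denominator: s^3 - 7.7*s^2 + 32.72*s - 77.83 = (s - 4.3)(s^2 - 3.4*s + 18.1). Poles: 1.7 + 3.9j, 1.7 - 3.9j, 4.3. All Re(p)<0: No (unstable)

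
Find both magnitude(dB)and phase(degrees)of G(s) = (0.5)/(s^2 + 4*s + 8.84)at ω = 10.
Substitute s = j*10: G(j10) = -0.00459933 - 0.00201813j.
|G| = 20*log₁₀(sqrt(Re²+Im²)) = -45.98 dB.
∠G = atan2(Im, Re) = -156.31°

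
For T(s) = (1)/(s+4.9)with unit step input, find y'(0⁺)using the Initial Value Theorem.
IVT: y'(0⁺) = lim_{s→∞} s²·Y(s) = lim_{s→∞} s·T(s).
deg(num) = 0, deg(den) = 1, relative degree = 1, so s·T(s) → (leading num)/(leading den) = 1/1 = 1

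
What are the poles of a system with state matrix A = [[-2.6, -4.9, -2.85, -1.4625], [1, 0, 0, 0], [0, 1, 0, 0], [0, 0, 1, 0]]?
Eigenvalues solve det(λI - A) = 0.
Characteristic polynomial: λ^4 + 2.6*λ^3 + 4.9*λ^2 + 2.85*λ + 1.4625 = 0.
Factor: (λ^2 + 2*λ + 3.25)(λ^2 + 0.6*λ + 0.45) = 0.
Roots: -0.3 + 0.6j, -0.3 - 0.6j, -1 + 1.5j, -1 - 1.5j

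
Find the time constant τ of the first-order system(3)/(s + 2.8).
First-order system: τ = -1/pole. Pole = -2.8. τ = -1/(-2.8) = 0.3571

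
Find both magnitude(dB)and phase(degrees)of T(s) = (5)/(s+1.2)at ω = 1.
Substitute s = j*1: T(j1) = 2.45902 - 2.04918j.
|T| = 20*log₁₀(sqrt(Re²+Im²)) = 10.11 dB.
∠T = atan2(Im, Re) = -39.81°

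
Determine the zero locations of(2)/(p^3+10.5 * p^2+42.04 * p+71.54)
Numerator is a nonzero constant (2) → Zeros: none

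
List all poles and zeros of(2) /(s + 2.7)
Set denominator = 0: s + 2.7 = 0 → Poles: -2.7
Numerator is a nonzero constant (2) → Zeros: none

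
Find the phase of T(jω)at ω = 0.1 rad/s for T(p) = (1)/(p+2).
Substitute p = j*0.1: T(j0.1) = 0.498753 - 0.0249377j.
∠T(j0.1) = atan2(Im, Re) = atan2(-0.0249377, 0.498753) = -2.86°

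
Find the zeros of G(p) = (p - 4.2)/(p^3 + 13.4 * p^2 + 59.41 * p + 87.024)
Set numerator = 0: p - 4.2 = 0 → Zeros: 4.2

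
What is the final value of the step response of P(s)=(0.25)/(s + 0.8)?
FVT: lim_{t→∞} y(t) = lim_{s→0} s*Y(s) where Y(s) = P(s)/s.
= lim_{s→0} P(s) = P(0) = num(0)/den(0) = 0.25/0.8 = 0.3125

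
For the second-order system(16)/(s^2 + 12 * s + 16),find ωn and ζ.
Standard form: ωn²/(s²+2ζωn·s+ωn²).
const=16=ωn² → ωn=4, s coeff=12=2ζωn → ζ=1.5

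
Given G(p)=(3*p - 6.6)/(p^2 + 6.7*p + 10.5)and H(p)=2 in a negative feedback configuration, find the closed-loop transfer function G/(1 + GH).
Closed-loop T = G/(1+GH).
Numerator: G_num * H_den = 3*p - 6.6.
Denominator: G_den * H_den + G_num * H_num = (p^2 + 6.7*p + 10.5) + (6*p - 13.2) = p^2 + 12.7*p - 2.7.
T(p) = (3*p - 6.6)/(p^2 + 12.7*p - 2.7)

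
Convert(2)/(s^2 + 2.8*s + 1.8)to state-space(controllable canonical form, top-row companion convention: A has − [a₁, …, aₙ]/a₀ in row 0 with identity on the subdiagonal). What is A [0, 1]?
Reachable canonical form for den = s^2 + 2.8*s + 1.8: top row of A = -[a₁,a₂,...,aₙ]/a₀, ones on the subdiagonal, zeros elsewhere.
A = [[-2.8, -1.8], [1, 0]].
A[0,1] = -1.8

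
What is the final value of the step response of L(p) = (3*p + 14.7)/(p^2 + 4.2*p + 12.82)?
FVT: lim_{t→∞} y(t) = lim_{p→0} p*Y(p) where Y(p) = L(p)/p.
= lim_{p→0} L(p) = L(0) = num(0)/den(0) = 14.7/12.82 = 1.147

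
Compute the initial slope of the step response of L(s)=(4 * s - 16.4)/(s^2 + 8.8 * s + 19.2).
IVT: y'(0⁺) = lim_{s→∞} s²·Y(s) = lim_{s→∞} s·L(s).
deg(num) = 1, deg(den) = 2, relative degree = 1, so s·L(s) → (leading num)/(leading den) = 4/1 = 4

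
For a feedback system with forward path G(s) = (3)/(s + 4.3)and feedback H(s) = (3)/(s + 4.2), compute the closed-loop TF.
Closed-loop T = G/(1+GH).
Numerator: G_num * H_den = 3*s + 12.6.
Denominator: G_den * H_den + G_num * H_num = (s^2 + 8.5*s + 18.06) + (9) = s^2 + 8.5*s + 27.06.
T(s) = (3*s + 12.6)/(s^2 + 8.5*s + 27.06)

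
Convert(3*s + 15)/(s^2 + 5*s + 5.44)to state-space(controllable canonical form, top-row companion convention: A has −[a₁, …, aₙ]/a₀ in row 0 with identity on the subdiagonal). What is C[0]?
Reachable canonical form: C = numerator coefficients (right-aligned, zero-padded to length n).
num = 3*s + 15, C = [[3, 15]].
C[0] = 3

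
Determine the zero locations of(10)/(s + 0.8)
Numerator is a nonzero constant (10) → Zeros: none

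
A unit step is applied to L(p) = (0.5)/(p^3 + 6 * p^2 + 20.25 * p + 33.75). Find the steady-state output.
FVT: lim_{t→∞} y(t) = lim_{p→0} p*Y(p) where Y(p) = L(p)/p.
= lim_{p→0} L(p) = L(0) = num(0)/den(0) = 0.5/33.75 = 0.01481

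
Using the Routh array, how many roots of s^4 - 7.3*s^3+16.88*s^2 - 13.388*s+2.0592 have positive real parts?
Routh array:
s^4: [1, 16.88, 2.0592]; s^3: [-7.3, -13.388]; s^2: [15.046, 2.0592]; s^1: [-12.3889]; s^0: [2.0592]
First column: [1, -7.3, 15.046, -12.3889, 2.0592]. Sign changes = RHP roots = 4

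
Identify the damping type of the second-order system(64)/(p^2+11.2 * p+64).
Standard form: ωn²/(p²+2ζωn·p+ωn²) gives ωn=8, ζ=0.7.
Underdamped (ζ = 0.7 < 1)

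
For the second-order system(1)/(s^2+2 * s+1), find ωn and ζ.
Standard form: ωn²/(s²+2ζωn·s+ωn²).
const=1=ωn² → ωn=1, s coeff=2=2ζωn → ζ=1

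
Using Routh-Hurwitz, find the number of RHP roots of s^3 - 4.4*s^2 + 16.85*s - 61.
Routh array:
s^3: [1, 16.85]; s^2: [-4.4, -61]; s^1: [2.98636]; s^0: [-61]
First column: [1, -4.4, 2.98636, -61]. Sign changes = RHP roots = 3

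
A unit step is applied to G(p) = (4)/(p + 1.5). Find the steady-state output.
FVT: lim_{t→∞} y(t) = lim_{p→0} p*Y(p) where Y(p) = G(p)/p.
= lim_{p→0} G(p) = G(0) = num(0)/den(0) = 4/1.5 = 2.667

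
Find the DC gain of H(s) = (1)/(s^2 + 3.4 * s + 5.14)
DC gain = H(0) = num(0)/den(0) = 1/5.14 = 0.1946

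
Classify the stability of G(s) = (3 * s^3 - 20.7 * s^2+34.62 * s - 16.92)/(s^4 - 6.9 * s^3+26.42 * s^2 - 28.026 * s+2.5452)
Denominator: s^4 - 6.9*s^3 + 26.42*s^2 - 28.026*s + 2.5452 = (s - 1.4)(s - 0.1)(s^2 - 5.4*s + 18.18). Poles: 0.1, 1.4, 2.7 + 3.3j, 2.7 - 3.3j. Unstable (4 pole(s) in RHP)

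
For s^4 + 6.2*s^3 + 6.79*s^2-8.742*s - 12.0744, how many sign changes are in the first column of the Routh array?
Routh array:
s^4: [1, 6.79, -12.0744]; s^3: [6.2, -8.742]; s^2: [8.2, -12.0744]; s^1: [0.387424]; s^0: [-12.0744]
First column: [1, 6.2, 8.2, 0.387424, -12.0744]. Sign changes = 1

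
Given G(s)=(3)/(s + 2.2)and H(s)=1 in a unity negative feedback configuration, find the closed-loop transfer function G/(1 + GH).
Closed-loop T = G/(1+GH).
Numerator: G_num * H_den = 3.
Denominator: G_den * H_den + G_num * H_num = (s + 2.2) + (3) = s + 5.2.
T(s) = (3)/(s + 5.2)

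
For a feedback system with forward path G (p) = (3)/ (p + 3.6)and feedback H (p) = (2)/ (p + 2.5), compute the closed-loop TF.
Closed-loop T = G/(1+GH).
Numerator: G_num * H_den = 3*p + 7.5.
Denominator: G_den * H_den + G_num * H_num = (p^2 + 6.1*p + 9) + (6) = p^2 + 6.1*p + 15.
T(p) = (3*p + 7.5)/(p^2 + 6.1*p + 15)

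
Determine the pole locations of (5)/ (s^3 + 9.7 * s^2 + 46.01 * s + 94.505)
Set denominator = 0: s^3 + 9.7*s^2 + 46.01*s + 94.505 = (s + 4.1)(s^2 + 5.6*s + 23.05) = 0 → Poles: -2.8 + 3.9j, -2.8 - 3.9j, -4.1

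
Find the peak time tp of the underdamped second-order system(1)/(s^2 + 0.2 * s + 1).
Standard form: ωn²/(s²+2ζωn·s+ωn²) → ωn = 1, ζ = 0.1.
ωd = ωn·√(1-ζ²) = 1·√(1-0.1²) = 0.995.
tp = π/ωd = π/0.995 = 3.157 s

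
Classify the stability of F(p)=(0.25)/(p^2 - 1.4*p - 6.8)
Denominator: p^2 - 1.4*p - 6.8 = (p - 3.4)(p + 2). Poles: -2, 3.4. Unstable (1 pole(s) in RHP)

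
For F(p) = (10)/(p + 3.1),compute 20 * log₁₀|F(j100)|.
Substitute p = j*100: F(j100) = 0.00309702 - 0.099904j.
|F(j100)| = sqrt(Re² + Im²) = 0.09995.
20*log₁₀(0.09995) = -20.00 dB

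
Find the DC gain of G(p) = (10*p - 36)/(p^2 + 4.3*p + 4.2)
DC gain = G(0) = num(0)/den(0) = -36/4.2 = -8.571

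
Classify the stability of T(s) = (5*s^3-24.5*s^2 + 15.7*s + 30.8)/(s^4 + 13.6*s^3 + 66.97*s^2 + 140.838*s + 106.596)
Denominator: s^4 + 13.6*s^3 + 66.97*s^2 + 140.838*s + 106.596 = (s + 4.7)(s + 2)(s + 2.7)(s + 4.2). Poles: -2, -2.7, -4.2, -4.7. Stable (all poles in LHP)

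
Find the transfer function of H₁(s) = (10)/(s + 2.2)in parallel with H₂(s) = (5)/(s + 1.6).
Parallel: H = H₁ + H₂ = (n₁·d₂ + n₂·d₁)/(d₁·d₂).
n₁·d₂ = 10*s + 16. n₂·d₁ = 5*s + 11. Sum = 15*s + 27. d₁·d₂ = s^2 + 3.8*s + 3.52.
H(s) = (15*s + 27)/(s^2 + 3.8*s + 3.52)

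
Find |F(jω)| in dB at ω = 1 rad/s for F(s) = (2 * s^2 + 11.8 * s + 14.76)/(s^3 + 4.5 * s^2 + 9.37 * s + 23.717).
Substitute s = j*1: F(j1) = 0.782918 + 0.273038j.
|F(j1)| = sqrt(Re² + Im²) = 0.8292.
20*log₁₀(0.8292) = -1.63 dB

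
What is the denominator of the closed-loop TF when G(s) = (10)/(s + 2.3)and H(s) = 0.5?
Characteristic poly = G_den * H_den + G_num * H_num = (s + 2.3) + (5) = s + 7.3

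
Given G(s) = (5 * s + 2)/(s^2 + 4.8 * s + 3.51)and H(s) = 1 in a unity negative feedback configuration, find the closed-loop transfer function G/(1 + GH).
Closed-loop T = G/(1+GH).
Numerator: G_num * H_den = 5*s + 2.
Denominator: G_den * H_den + G_num * H_num = (s^2 + 4.8*s + 3.51) + (5*s + 2) = s^2 + 9.8*s + 5.51.
T(s) = (5*s + 2)/(s^2 + 9.8*s + 5.51)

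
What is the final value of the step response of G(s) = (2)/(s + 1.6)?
FVT: lim_{t→∞} y(t) = lim_{s→0} s*Y(s) where Y(s) = G(s)/s.
= lim_{s→0} G(s) = G(0) = num(0)/den(0) = 2/1.6 = 1.25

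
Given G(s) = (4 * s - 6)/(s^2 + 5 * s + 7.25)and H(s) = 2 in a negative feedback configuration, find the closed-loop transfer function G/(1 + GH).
Closed-loop T = G/(1+GH).
Numerator: G_num * H_den = 4*s - 6.
Denominator: G_den * H_den + G_num * H_num = (s^2 + 5*s + 7.25) + (8*s - 12) = s^2 + 13*s - 4.75.
T(s) = (4*s - 6)/(s^2 + 13*s - 4.75)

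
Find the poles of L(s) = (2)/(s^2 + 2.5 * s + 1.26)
Set denominator = 0: s^2 + 2.5*s + 1.26 = (s + 0.7)(s + 1.8) = 0 → Poles: -0.7, -1.8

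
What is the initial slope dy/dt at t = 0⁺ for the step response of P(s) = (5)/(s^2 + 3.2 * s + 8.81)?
IVT: y'(0⁺) = lim_{s→∞} s²·Y(s) = lim_{s→∞} s·P(s).
deg(num) = 0, deg(den) = 2, relative degree = 2 ≥ 2, so s·P(s) → 0. Initial slope = 0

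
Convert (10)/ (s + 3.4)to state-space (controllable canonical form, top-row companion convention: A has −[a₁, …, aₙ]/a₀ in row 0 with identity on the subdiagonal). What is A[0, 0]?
Reachable canonical form for den = s + 3.4: top row of A = -[a₁,a₂,...,aₙ]/a₀, ones on the subdiagonal, zeros elsewhere.
A = [[-3.4]].
A[0,0] = -3.4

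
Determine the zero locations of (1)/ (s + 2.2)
Numerator is a nonzero constant (1) → Zeros: none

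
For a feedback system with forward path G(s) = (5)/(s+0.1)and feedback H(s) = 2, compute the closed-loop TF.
Closed-loop T = G/(1+GH).
Numerator: G_num * H_den = 5.
Denominator: G_den * H_den + G_num * H_num = (s + 0.1) + (10) = s + 10.1.
T(s) = (5)/(s + 10.1)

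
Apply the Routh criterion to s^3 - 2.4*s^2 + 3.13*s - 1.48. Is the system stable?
Routh array:
s^3: [1, 3.13]; s^2: [-2.4, -1.48]; s^1: [2.51333]; s^0: [-1.48]
First column: [1, -2.4, 2.51333, -1.48]. Sign changes = 3.
No, unstable (3 RHP root(s))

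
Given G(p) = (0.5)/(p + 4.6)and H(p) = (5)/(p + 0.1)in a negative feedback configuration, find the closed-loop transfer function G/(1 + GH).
Closed-loop T = G/(1+GH).
Numerator: G_num * H_den = 0.5*p + 0.05.
Denominator: G_den * H_den + G_num * H_num = (p^2 + 4.7*p + 0.46) + (2.5) = p^2 + 4.7*p + 2.96.
T(p) = (0.5*p + 0.05)/(p^2 + 4.7*p + 2.96)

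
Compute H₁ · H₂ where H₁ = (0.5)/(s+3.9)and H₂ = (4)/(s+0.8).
Series: H = H₁ · H₂ = (n₁·n₂)/(d₁·d₂).
Num: n₁·n₂ = 2. Den: d₁·d₂ = s^2 + 4.7*s + 3.12.
H(s) = (2)/(s^2 + 4.7*s + 3.12)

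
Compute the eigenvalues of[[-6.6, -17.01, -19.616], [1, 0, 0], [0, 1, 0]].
Eigenvalues solve det(λI - A) = 0.
Characteristic polynomial: λ^3 + 6.6*λ^2 + 17.01*λ + 19.616 = 0.
Factor: (λ + 3.2)(λ^2 + 3.4*λ + 6.13) = 0.
Roots: -1.7 + 1.8j, -1.7 - 1.8j, -3.2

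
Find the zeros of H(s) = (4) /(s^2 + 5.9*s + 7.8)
Numerator is a nonzero constant (4) → Zeros: none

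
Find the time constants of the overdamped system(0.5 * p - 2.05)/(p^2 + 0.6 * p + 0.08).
Overdamped: real poles at -0.2, -0.4. τ = -1/pole → τ₁ = 5, τ₂ = 2.5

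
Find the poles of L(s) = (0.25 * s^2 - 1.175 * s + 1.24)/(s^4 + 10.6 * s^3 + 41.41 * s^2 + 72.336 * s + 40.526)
Set denominator = 0: s^4 + 10.6*s^3 + 41.41*s^2 + 72.336*s + 40.526 = (s + 1)(s + 4.6)(s^2 + 5*s + 8.81) = 0 → Poles: -1, -2.5 + 1.6j, -2.5 - 1.6j, -4.6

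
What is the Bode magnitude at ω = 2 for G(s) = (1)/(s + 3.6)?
Substitute s = j*2: G(j2) = 0.212264 - 0.117925j.
|G(j2)| = sqrt(Re² + Im²) = 0.2428.
20*log₁₀(0.2428) = -12.29 dB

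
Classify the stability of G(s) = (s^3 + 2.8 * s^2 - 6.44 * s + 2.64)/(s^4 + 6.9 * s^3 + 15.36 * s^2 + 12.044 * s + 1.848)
Denominator: s^4 + 6.9*s^3 + 15.36*s^2 + 12.044*s + 1.848 = (s + 2)(s + 3.3)(s + 0.2)(s + 1.4). Poles: -0.2, -1.4, -2, -3.3. Stable (all poles in LHP)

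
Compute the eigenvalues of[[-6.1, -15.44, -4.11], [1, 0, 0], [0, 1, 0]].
Eigenvalues solve det(λI - A) = 0.
Characteristic polynomial: λ^3 + 6.1*λ^2 + 15.44*λ + 4.11 = 0.
Factor: (λ + 0.3)(λ^2 + 5.8*λ + 13.7) = 0.
Roots: -0.3, -2.9 + 2.3j, -2.9 - 2.3j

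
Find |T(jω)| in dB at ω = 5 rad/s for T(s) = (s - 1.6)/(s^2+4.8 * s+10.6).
Substitute s = j*5: T(j5) = 0.182598 - 0.0428922j.
|T(j5)| = sqrt(Re² + Im²) = 0.1876.
20*log₁₀(0.1876) = -14.54 dB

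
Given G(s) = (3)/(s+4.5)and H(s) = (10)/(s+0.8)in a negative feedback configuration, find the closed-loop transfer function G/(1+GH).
Closed-loop T = G/(1+GH).
Numerator: G_num * H_den = 3*s + 2.4.
Denominator: G_den * H_den + G_num * H_num = (s^2 + 5.3*s + 3.6) + (30) = s^2 + 5.3*s + 33.6.
T(s) = (3*s + 2.4)/(s^2 + 5.3*s + 33.6)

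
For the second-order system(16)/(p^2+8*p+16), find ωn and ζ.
Standard form: ωn²/(p²+2ζωn·p+ωn²).
const=16=ωn² → ωn=4, p coeff=8=2ζωn → ζ=1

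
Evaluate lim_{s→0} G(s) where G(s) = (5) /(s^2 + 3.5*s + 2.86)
DC gain = G(0) = num(0)/den(0) = 5/2.86 = 1.748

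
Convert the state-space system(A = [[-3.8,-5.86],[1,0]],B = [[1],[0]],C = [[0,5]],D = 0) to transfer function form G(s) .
G(s) = C(sI - A)⁻¹B + D.
Characteristic polynomial det(sI - A) = s^2 + 3.8*s + 5.86.
Numerator from C·adj(sI-A)·B + D·det(sI-A) = 5.
G(s) = (5)/(s^2 + 3.8*s + 5.86)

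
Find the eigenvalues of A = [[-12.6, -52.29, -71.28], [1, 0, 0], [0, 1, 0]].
Eigenvalues solve det(λI - A) = 0.
Characteristic polynomial: λ^3 + 12.6*λ^2 + 52.29*λ + 71.28 = 0.
Factor: (λ + 4.5)(λ + 3.3)(λ + 4.8) = 0.
Roots: -3.3, -4.5, -4.8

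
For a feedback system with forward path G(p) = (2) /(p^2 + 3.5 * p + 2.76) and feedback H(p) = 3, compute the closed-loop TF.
Closed-loop T = G/(1+GH).
Numerator: G_num * H_den = 2.
Denominator: G_den * H_den + G_num * H_num = (p^2 + 3.5*p + 2.76) + (6) = p^2 + 3.5*p + 8.76.
T(p) = (2)/(p^2 + 3.5*p + 8.76)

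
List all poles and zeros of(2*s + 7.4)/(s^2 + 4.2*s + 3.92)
Set denominator = 0: s^2 + 4.2*s + 3.92 = (s + 1.4)(s + 2.8) = 0 → Poles: -1.4, -2.8
Set numerator = 0: 2*s + 7.4 = 0 → Zeros: -3.7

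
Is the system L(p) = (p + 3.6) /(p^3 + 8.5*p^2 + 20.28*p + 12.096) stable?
Denominator: p^3 + 8.5*p^2 + 20.28*p + 12.096 = (p + 2.8)(p + 4.8)(p + 0.9). Poles: -0.9, -2.8, -4.8. All Re(p)<0: Yes (stable)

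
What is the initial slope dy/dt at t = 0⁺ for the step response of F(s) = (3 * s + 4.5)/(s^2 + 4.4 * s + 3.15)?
IVT: y'(0⁺) = lim_{s→∞} s²·Y(s) = lim_{s→∞} s·F(s).
deg(num) = 1, deg(den) = 2, relative degree = 1, so s·F(s) → (leading num)/(leading den) = 3/1 = 3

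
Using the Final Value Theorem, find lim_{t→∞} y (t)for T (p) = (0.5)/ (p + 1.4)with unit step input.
FVT: lim_{t→∞} y(t) = lim_{p→0} p*Y(p) where Y(p) = T(p)/p.
= lim_{p→0} T(p) = T(0) = num(0)/den(0) = 0.5/1.4 = 0.3571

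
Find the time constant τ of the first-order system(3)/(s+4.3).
First-order system: τ = -1/pole. Pole = -4.3. τ = -1/(-4.3) = 0.2326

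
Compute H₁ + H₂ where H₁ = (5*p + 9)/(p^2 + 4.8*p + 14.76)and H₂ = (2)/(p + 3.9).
Parallel: H = H₁ + H₂ = (n₁·d₂ + n₂·d₁)/(d₁·d₂).
n₁·d₂ = 5*p^2 + 28.5*p + 35.1. n₂·d₁ = 2*p^2 + 9.6*p + 29.52. Sum = 7*p^2 + 38.1*p + 64.62. d₁·d₂ = p^3 + 8.7*p^2 + 33.48*p + 57.564.
H(p) = (7*p^2 + 38.1*p + 64.62)/(p^3 + 8.7*p^2 + 33.48*p + 57.564)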